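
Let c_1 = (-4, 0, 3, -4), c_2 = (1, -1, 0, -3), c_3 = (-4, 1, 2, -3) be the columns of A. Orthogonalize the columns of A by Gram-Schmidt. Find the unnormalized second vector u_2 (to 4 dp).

c_1 = (-4, 0, 3, -4); ‖c_1‖ = 6.4031, so q_1 = (-0.6247, 0.0000, 0.4685, -0.6247).
q_1·c_2 = (-0.6247)·1 + 0.0000·(-1) + 0.4685·0 + (-0.6247)·(-3) = 1.2494.
u_2 = c_2 − 1.2494·q_1 = (1.7805, -1.0000, -0.5854, -2.2195).

u_2 = (1.7805, -1.0000, -0.5854, -2.2195)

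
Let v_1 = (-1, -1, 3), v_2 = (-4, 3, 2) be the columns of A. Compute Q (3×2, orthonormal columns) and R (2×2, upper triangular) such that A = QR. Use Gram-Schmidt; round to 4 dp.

Q = [[-0.3015, -0.6789], [-0.3015, 0.7340], [0.9045, 0.0183]], R = [[3.3166, 2.1106], [0.0000, 4.9543]]

v_1 = (-1, -1, 3); ‖v_1‖ = 3.3166, so q_1 = (-0.3015, -0.3015, 0.9045).
q_1·v_2 = (-0.3015)·(-4) + (-0.3015)·3 + 0.9045·2 = 2.1106.
u_2 = v_2 − 2.1106·q_1 = (-3.3636, 3.6364, 0.0909).
‖u_2‖ = 4.9543, so q_2 = (-0.6789, 0.7340, 0.0183).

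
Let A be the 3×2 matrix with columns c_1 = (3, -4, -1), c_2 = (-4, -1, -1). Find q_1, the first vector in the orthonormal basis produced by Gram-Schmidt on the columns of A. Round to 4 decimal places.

q_1 = c_1/‖c_1‖ = (3, -4, -1)/5.0990 = (0.5883, -0.7845, -0.1961).

q_1 = (0.5883, -0.7845, -0.1961)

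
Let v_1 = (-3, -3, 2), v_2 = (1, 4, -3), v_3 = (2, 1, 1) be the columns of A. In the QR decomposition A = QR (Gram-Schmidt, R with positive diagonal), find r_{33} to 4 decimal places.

r_{33} = 1.2232

e_1 = v_1/‖v_1‖ = (-3, -3, 2)/4.6904 = (-0.6396, -0.6396, 0.4264).
r_{12} = e_1·v_2 = -4.4772.
u_2 = v_2 + 4.4772·e_1 = (-1.8636, 1.1364, -1.0909).
‖u_2‖ = 2.4402, so e_2 = (-0.7637, 0.4657, -0.4471).
r_{13} = e_1·v_3 = -1.4924; r_{23} = e_2·v_3 = -1.5088.
u_3 = v_3 + 1.4924·e_1 + 1.5088·e_2 = (-0.1069, 0.7481, 0.9618).
r_{33} = ‖u_3‖ = 1.2232.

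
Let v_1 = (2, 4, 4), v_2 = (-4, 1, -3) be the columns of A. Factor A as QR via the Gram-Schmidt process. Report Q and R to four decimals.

Q = [[0.3333, -0.7158], [0.6667, 0.6391], [0.6667, -0.2812]], R = [[6.0000, -2.6667], [0.0000, 4.3461]]

q_1 = v_1/‖v_1‖ = (2, 4, 4)/6.0000 = (0.3333, 0.6667, 0.6667).
r_{12} = q_1·v_2 = -2.6667.
u_2 = v_2 + 2.6667·q_1 = (-3.1111, 2.7778, -1.2222).
‖u_2‖ = 4.3461, so q_2 = (-0.7158, 0.6391, -0.2812).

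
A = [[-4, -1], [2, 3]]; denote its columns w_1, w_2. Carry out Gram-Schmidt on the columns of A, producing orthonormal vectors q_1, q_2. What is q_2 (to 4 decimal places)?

q_1 = w_1/‖w_1‖ = (-4, 2)/4.4721 = (-0.8944, 0.4472).
r_{12} = q_1·w_2 = 2.2361.
u_2 = w_2 − 2.2361·q_1 = (1.0000, 2.0000).
‖u_2‖ = 2.2361, so q_2 = (0.4472, 0.8944).

q_2 = (0.4472, 0.8944)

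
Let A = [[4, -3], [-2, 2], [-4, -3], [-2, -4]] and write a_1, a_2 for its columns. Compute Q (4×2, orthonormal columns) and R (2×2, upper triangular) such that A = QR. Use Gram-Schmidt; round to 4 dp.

a_1 = (4, -2, -4, -2); ‖a_1‖ = 6.3246, so q_1 = (0.6325, -0.3162, -0.6325, -0.3162).
q_1·a_2 = 0.6325·(-3) + (-0.3162)·2 + (-0.6325)·(-3) + (-0.3162)·(-4) = 0.6325.
u_2 = a_2 − 0.6325·q_1 = (-3.4000, 2.2000, -2.6000, -3.8000).
‖u_2‖ = 6.1319, so q_2 = (-0.5545, 0.3588, -0.4240, -0.6197).

Q = [[0.6325, -0.5545], [-0.3162, 0.3588], [-0.6325, -0.4240], [-0.3162, -0.6197]], R = [[6.3246, 0.6325], [0.0000, 6.1319]]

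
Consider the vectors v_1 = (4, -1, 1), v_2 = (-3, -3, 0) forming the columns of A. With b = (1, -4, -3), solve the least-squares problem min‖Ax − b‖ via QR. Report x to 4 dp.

q_1 = v_1/‖v_1‖ = (4, -1, 1)/4.2426 = (0.9428, -0.2357, 0.2357).
r_{12} = q_1·v_2 = -2.1213.
u_2 = v_2 + 2.1213·q_1 = (-1.0000, -3.5000, 0.5000).
‖u_2‖ = 3.6742, so q_2 = (-0.2722, -0.9526, 0.1361).
Qᵀb = (1.1785, 3.1299).
Back-substitute: x_2 = 3.1299/3.6742 = 0.8519.
x_1 = (1.1785 + 2.1213·0.8519)/4.2426 = 0.7037.

x = (0.7037, 0.8519)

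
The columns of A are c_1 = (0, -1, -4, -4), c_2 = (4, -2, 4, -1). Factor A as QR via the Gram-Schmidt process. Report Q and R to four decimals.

Q = [[0.0000, 0.6863], [-0.1741, -0.3951], [-0.6963, 0.4783], [-0.6963, -0.3795]], R = [[5.7446, -1.7408], [0.0000, 5.8284]]

c_1 = (0, -1, -4, -4); ‖c_1‖ = 5.7446, so e_1 = (0.0000, -0.1741, -0.6963, -0.6963).
e_1·c_2 = 0.0000·4 + (-0.1741)·(-2) + (-0.6963)·4 + (-0.6963)·(-1) = -1.7408.
u_2 = c_2 + 1.7408·e_1 = (4.0000, -2.3030, 2.7879, -2.2121).
‖u_2‖ = 5.8284, so e_2 = (0.6863, -0.3951, 0.4783, -0.3795).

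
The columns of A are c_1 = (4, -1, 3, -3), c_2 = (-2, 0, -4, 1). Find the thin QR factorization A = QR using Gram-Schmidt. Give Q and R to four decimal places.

Q = [[0.6761, 0.2591], [-0.1690, -0.2709], [0.5071, -0.8362], [-0.5071, -0.4004]], R = [[5.9161, -3.8877], [0.0000, 2.4260]]

c_1 = (4, -1, 3, -3); ‖c_1‖ = 5.9161, so e_1 = (0.6761, -0.1690, 0.5071, -0.5071).
e_1·c_2 = 0.6761·(-2) + (-0.1690)·0 + 0.5071·(-4) + (-0.5071)·1 = -3.8877.
u_2 = c_2 + 3.8877·e_1 = (0.6286, -0.6571, -2.0286, -0.9714).
‖u_2‖ = 2.4260, so e_2 = (0.2591, -0.2709, -0.8362, -0.4004).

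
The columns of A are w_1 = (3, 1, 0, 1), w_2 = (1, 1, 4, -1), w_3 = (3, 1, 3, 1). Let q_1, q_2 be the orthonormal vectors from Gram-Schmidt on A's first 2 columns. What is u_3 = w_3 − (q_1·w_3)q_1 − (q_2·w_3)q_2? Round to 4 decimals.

u_3 = (-0.1200, -0.4800, 0.3600, 0.8400)

w_1 = (3, 1, 0, 1); ‖w_1‖ = 3.3166, so q_1 = (0.9045, 0.3015, 0.0000, 0.3015).
q_1·w_2 = 0.9045·1 + 0.3015·1 + 0.0000·4 + 0.3015·(-1) = 0.9045.
u_2 = w_2 − 0.9045·q_1 = (0.1818, 0.7273, 4.0000, -1.2727).
‖u_2‖ = 4.2640, so q_2 = (0.0426, 0.1706, 0.9381, -0.2985).
q_1·w_3 = 0.9045·3 + 0.3015·1 + 0.0000·3 + 0.3015·1 = 3.3166; q_2·w_3 = 0.0426·3 + 0.1706·1 + 0.9381·3 + (-0.2985)·1 = 2.8142.
u_3 = w_3 − 3.3166·q_1 − 2.8142·q_2 = (-0.1200, -0.4800, 0.3600, 0.8400).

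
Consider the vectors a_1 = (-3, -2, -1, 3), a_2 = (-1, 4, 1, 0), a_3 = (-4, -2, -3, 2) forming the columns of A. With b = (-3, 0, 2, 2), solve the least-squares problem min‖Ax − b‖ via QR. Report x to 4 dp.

x = (1.4201, 0.4911, -0.6686)

a_1 = (-3, -2, -1, 3); ‖a_1‖ = 4.7958, so q_1 = (-0.6255, -0.4170, -0.2085, 0.6255).
q_1·a_2 = (-0.6255)·(-1) + (-0.4170)·4 + (-0.2085)·1 + 0.6255·0 = -1.2511.
u_2 = a_2 + 1.2511·q_1 = (-1.7826, 3.4783, 0.7391, 0.7826).
‖u_2‖ = 4.0540, so q_2 = (-0.4397, 0.8580, 0.1823, 0.1930).
q_1·a_3 = (-0.6255)·(-4) + (-0.4170)·(-2) + (-0.2085)·(-3) + 0.6255·2 = 5.2129; q_2·a_3 = (-0.4397)·(-4) + 0.8580·(-2) + 0.1823·(-3) + 0.1930·2 = -0.1180.
u_3 = a_3 − 5.2129·q_1 + 0.1180·q_2 = (-0.7910, 0.2751, -1.8915, -1.2381).
‖u_3‖ = 2.4108, so q_3 = (-0.3281, 0.1141, -0.7846, -0.5136).
Qᵀb = (2.7107, 2.0699, -1.6120).
Back-substitute: x_3 = -1.6120/2.4108 = -0.6686.
x_2 = (2.0699 + 0.1180·(-0.6686))/4.0540 = 0.4911.
x_1 = (2.7107 + 1.2511·0.4911 − 5.2129·(-0.6686))/4.7958 = 1.4201.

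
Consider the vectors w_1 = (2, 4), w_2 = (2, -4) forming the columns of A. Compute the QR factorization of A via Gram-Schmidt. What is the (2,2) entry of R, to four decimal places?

r_{22} = 3.5777

e_1 = w_1/‖w_1‖ = (2, 4)/4.4721 = (0.4472, 0.8944).
r_{12} = e_1·w_2 = -2.6833.
u_2 = w_2 + 2.6833·e_1 = (3.2000, -1.6000).
r_{22} = ‖u_2‖ = 3.5777.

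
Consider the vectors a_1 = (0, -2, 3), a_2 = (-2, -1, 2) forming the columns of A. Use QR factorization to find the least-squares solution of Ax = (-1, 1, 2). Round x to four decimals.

q_1 = a_1/‖a_1‖ = (0, -2, 3)/3.6056 = (0.0000, -0.5547, 0.8321).
r_{12} = q_1·a_2 = 2.2188.
u_2 = a_2 − 2.2188·q_1 = (-2.0000, 0.2308, 0.1538).
‖u_2‖ = 2.0191, so q_2 = (-0.9905, 0.1143, 0.0762).
Qᵀb = (1.1094, 1.2572).
Back-substitute: x_2 = 1.2572/2.0191 = 0.6226.
x_1 = (1.1094 − 2.2188·0.6226)/3.6056 = -0.0755.

x = (-0.0755, 0.6226)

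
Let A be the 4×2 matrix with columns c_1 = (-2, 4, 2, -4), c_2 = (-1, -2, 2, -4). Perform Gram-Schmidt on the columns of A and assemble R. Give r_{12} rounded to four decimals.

c_1 = (-2, 4, 2, -4); ‖c_1‖ = 6.3246, so q_1 = (-0.3162, 0.6325, 0.3162, -0.6325).
r_{12} = q_1·c_2 = 2.2136.

r_{12} = 2.2136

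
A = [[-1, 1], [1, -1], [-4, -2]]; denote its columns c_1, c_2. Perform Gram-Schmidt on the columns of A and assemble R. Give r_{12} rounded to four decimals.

r_{12} = 1.4142

c_1 = (-1, 1, -4); ‖c_1‖ = 4.2426, so e_1 = (-0.2357, 0.2357, -0.9428).
r_{12} = e_1·c_2 = 1.4142.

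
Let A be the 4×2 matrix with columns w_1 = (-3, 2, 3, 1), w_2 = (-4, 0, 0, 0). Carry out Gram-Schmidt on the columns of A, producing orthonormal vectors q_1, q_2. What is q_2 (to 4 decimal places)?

w_1 = (-3, 2, 3, 1); ‖w_1‖ = 4.7958, so q_1 = (-0.6255, 0.4170, 0.6255, 0.2085).
q_1·w_2 = (-0.6255)·(-4) + 0.4170·0 + 0.6255·0 + 0.2085·0 = 2.5022.
u_2 = w_2 − 2.5022·q_1 = (-2.4348, -1.0435, -1.5652, -0.5217).
‖u_2‖ = 3.1208, so q_2 = (-0.7802, -0.3344, -0.5016, -0.1672).

q_2 = (-0.7802, -0.3344, -0.5016, -0.1672)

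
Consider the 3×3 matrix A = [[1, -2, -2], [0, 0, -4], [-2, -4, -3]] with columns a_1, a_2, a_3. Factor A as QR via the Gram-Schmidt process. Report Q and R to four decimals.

Q = [[0.4472, -0.8944, 0.0000], [0.0000, 0.0000, -1.0000], [-0.8944, -0.4472, 0.0000]], R = [[2.2361, 2.6833, 1.7889], [0.0000, 3.5777, 3.1305], [0.0000, 0.0000, 4.0000]]

a_1 = (1, 0, -2); ‖a_1‖ = 2.2361, so q_1 = (0.4472, 0.0000, -0.8944).
q_1·a_2 = 0.4472·(-2) + 0.0000·0 + (-0.8944)·(-4) = 2.6833.
u_2 = a_2 − 2.6833·q_1 = (-3.2000, 0.0000, -1.6000).
‖u_2‖ = 3.5777, so q_2 = (-0.8944, 0.0000, -0.4472).
q_1·a_3 = 0.4472·(-2) + 0.0000·(-4) + (-0.8944)·(-3) = 1.7889; q_2·a_3 = (-0.8944)·(-2) + 0.0000·(-4) + (-0.4472)·(-3) = 3.1305.
u_3 = a_3 − 1.7889·q_1 − 3.1305·q_2 = (0.0000, -4.0000, 0.0000).
‖u_3‖ = 4.0000, so q_3 = (0.0000, -1.0000, 0.0000).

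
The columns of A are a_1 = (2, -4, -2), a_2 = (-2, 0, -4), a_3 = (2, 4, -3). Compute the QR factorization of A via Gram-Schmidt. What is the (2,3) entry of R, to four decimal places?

r_{23} = 2.0469

q_1 = a_1/‖a_1‖ = (2, -4, -2)/4.8990 = (0.4082, -0.8165, -0.4082).
r_{12} = q_1·a_2 = 0.8165.
u_2 = a_2 − 0.8165·q_1 = (-2.3333, 0.6667, -3.6667).
‖u_2‖ = 4.3970, so q_2 = (-0.5307, 0.1516, -0.8339).
r_{23} = q_2·a_3 = 2.0469.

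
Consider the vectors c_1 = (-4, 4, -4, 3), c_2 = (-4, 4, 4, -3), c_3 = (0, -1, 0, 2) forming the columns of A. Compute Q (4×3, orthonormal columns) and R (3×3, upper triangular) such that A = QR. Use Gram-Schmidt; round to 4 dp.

c_1 = (-4, 4, -4, 3); ‖c_1‖ = 7.5498, so e_1 = (-0.5298, 0.5298, -0.5298, 0.3974).
e_1·c_2 = (-0.5298)·(-4) + 0.5298·4 + (-0.5298)·4 + 0.3974·(-3) = 0.9272.
u_2 = c_2 − 0.9272·e_1 = (-3.5088, 3.5088, 4.4912, -3.3684).
‖u_2‖ = 7.4927, so e_2 = (-0.4683, 0.4683, 0.5994, -0.4496).
e_1·c_3 = (-0.5298)·0 + 0.5298·(-1) + (-0.5298)·0 + 0.3974·2 = 0.2649; e_2·c_3 = (-0.4683)·0 + 0.4683·(-1) + 0.5994·0 + (-0.4496)·2 = -1.3674.
u_3 = c_3 − 0.2649·e_1 + 1.3674·e_2 = (-0.5000, -0.5000, 0.9600, 1.2800).
‖u_3‖ = 1.7493, so e_3 = (-0.2858, -0.2858, 0.5488, 0.7317).

Q = [[-0.5298, -0.4683, -0.2858], [0.5298, 0.4683, -0.2858], [-0.5298, 0.5994, 0.5488], [0.3974, -0.4496, 0.7317]], R = [[7.5498, 0.9272, 0.2649], [0.0000, 7.4927, -1.3674], [0.0000, 0.0000, 1.7493]]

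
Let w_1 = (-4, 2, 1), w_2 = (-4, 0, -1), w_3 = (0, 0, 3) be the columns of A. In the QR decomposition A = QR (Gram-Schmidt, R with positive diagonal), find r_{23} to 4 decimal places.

w_1 = (-4, 2, 1); ‖w_1‖ = 4.5826, so q_1 = (-0.8729, 0.4364, 0.2182).
q_1·w_2 = (-0.8729)·(-4) + 0.4364·0 + 0.2182·(-1) = 3.2733.
u_2 = w_2 − 3.2733·q_1 = (-1.1429, -1.4286, -1.7143).
‖u_2‖ = 2.5071, so q_2 = (-0.4558, -0.5698, -0.6838).
r_{23} = q_2·w_3 = -2.0513.

r_{23} = -2.0513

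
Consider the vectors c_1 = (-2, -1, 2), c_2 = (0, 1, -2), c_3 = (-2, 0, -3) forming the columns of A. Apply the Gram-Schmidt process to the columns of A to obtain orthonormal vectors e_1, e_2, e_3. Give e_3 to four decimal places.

e_3 = (0.0000, -0.8944, -0.4472)

c_1 = (-2, -1, 2); ‖c_1‖ = 3.0000, so e_1 = (-0.6667, -0.3333, 0.6667).
e_1·c_2 = (-0.6667)·0 + (-0.3333)·1 + 0.6667·(-2) = -1.6667.
u_2 = c_2 + 1.6667·e_1 = (-1.1111, 0.4444, -0.8889).
‖u_2‖ = 1.4907, so e_2 = (-0.7454, 0.2981, -0.5963).
e_1·c_3 = (-0.6667)·(-2) + (-0.3333)·0 + 0.6667·(-3) = -0.6667; e_2·c_3 = (-0.7454)·(-2) + 0.2981·0 + (-0.5963)·(-3) = 3.2796.
u_3 = c_3 + 0.6667·e_1 − 3.2796·e_2 = (0.0000, -1.2000, -0.6000).
‖u_3‖ = 1.3416, so e_3 = (0.0000, -0.8944, -0.4472).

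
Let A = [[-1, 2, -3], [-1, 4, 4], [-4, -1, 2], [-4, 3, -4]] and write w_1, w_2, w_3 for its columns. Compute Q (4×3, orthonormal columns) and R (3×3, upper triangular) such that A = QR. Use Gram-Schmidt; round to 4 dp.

Q = [[-0.1715, 0.3226, -0.4125], [-0.1715, 0.7289, 0.6627], [-0.6860, -0.5377, 0.4096], [-0.6860, 0.2748, -0.4721]], R = [[5.8310, -2.4010, 1.2005], [0.0000, 4.9229, -0.2270], [0.0000, 0.0000, 6.5960]]

w_1 = (-1, -1, -4, -4); ‖w_1‖ = 5.8310, so q_1 = (-0.1715, -0.1715, -0.6860, -0.6860).
q_1·w_2 = (-0.1715)·2 + (-0.1715)·4 + (-0.6860)·(-1) + (-0.6860)·3 = -2.4010.
u_2 = w_2 + 2.4010·q_1 = (1.5882, 3.5882, -2.6471, 1.3529).
‖u_2‖ = 4.9229, so q_2 = (0.3226, 0.7289, -0.5377, 0.2748).
q_1·w_3 = (-0.1715)·(-3) + (-0.1715)·4 + (-0.6860)·2 + (-0.6860)·(-4) = 1.2005; q_2·w_3 = 0.3226·(-3) + 0.7289·4 + (-0.5377)·2 + 0.2748·(-4) = -0.2270.
u_3 = w_3 − 1.2005·q_1 + 0.2270·q_2 = (-2.7209, 4.3714, 2.7015, -3.1141).
‖u_3‖ = 6.5960, so q_3 = (-0.4125, 0.6627, 0.4096, -0.4721).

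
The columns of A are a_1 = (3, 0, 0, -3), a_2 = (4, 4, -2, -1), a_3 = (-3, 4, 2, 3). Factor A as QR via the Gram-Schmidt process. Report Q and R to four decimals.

q_1 = a_1/‖a_1‖ = (3, 0, 0, -3)/4.2426 = (0.7071, 0.0000, 0.0000, -0.7071).
r_{12} = q_1·a_2 = 3.5355.
u_2 = a_2 − 3.5355·q_1 = (1.5000, 4.0000, -2.0000, 1.5000).
‖u_2‖ = 4.9497, so q_2 = (0.3030, 0.8081, -0.4041, 0.3030).
r_{13} = q_1·a_3 = -4.2426; r_{23} = q_2·a_3 = 2.4244.
u_3 = a_3 + 4.2426·q_1 − 2.4244·q_2 = (-0.7347, 2.0408, 2.9796, -0.7347).
‖u_3‖ = 3.7580, so q_3 = (-0.1955, 0.5431, 0.7929, -0.1955).

Q = [[0.7071, 0.3030, -0.1955], [0.0000, 0.8081, 0.5431], [0.0000, -0.4041, 0.7929], [-0.7071, 0.3030, -0.1955]], R = [[4.2426, 3.5355, -4.2426], [0.0000, 4.9497, 2.4244], [0.0000, 0.0000, 3.7580]]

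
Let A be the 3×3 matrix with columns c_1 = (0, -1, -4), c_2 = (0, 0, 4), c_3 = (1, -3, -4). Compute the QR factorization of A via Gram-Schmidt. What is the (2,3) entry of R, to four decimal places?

c_1 = (0, -1, -4); ‖c_1‖ = 4.1231, so e_1 = (0.0000, -0.2425, -0.9701).
e_1·c_2 = 0.0000·0 + (-0.2425)·0 + (-0.9701)·4 = -3.8806.
u_2 = c_2 + 3.8806·e_1 = (0.0000, -0.9412, 0.2353).
‖u_2‖ = 0.9701, so e_2 = (0.0000, -0.9701, 0.2425).
r_{23} = e_2·c_3 = 1.9403.

r_{23} = 1.9403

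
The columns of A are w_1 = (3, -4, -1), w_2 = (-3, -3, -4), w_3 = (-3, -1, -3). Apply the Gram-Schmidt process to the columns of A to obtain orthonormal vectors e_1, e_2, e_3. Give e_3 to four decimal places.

e_3 = (0.4499, 0.5191, -0.7267)

w_1 = (3, -4, -1); ‖w_1‖ = 5.0990, so e_1 = (0.5883, -0.7845, -0.1961).
e_1·w_2 = 0.5883·(-3) + (-0.7845)·(-3) + (-0.1961)·(-4) = 1.3728.
u_2 = w_2 − 1.3728·e_1 = (-3.8077, -1.9231, -3.7308).
‖u_2‖ = 5.6670, so e_2 = (-0.6719, -0.3393, -0.6583).
e_1·w_3 = 0.5883·(-3) + (-0.7845)·(-1) + (-0.1961)·(-3) = -0.3922; e_2·w_3 = (-0.6719)·(-3) + (-0.3393)·(-1) + (-0.6583)·(-3) = 4.3300.
u_3 = w_3 + 0.3922·e_1 − 4.3300·e_2 = (0.1401, 0.1617, -0.2263).
‖u_3‖ = 0.3115, so e_3 = (0.4499, 0.5191, -0.7267).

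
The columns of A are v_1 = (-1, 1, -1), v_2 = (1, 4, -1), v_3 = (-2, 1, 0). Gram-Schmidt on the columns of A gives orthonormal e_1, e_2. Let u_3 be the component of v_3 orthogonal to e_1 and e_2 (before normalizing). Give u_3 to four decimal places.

v_1 = (-1, 1, -1); ‖v_1‖ = 1.7321, so e_1 = (-0.5774, 0.5774, -0.5774).
e_1·v_2 = (-0.5774)·1 + 0.5774·4 + (-0.5774)·(-1) = 2.3094.
u_2 = v_2 − 2.3094·e_1 = (2.3333, 2.6667, 0.3333).
‖u_2‖ = 3.5590, so e_2 = (0.6556, 0.7493, 0.0937).
e_1·v_3 = (-0.5774)·(-2) + 0.5774·1 + (-0.5774)·0 = 1.7321; e_2·v_3 = 0.6556·(-2) + 0.7493·1 + 0.0937·0 = -0.5620.
u_3 = v_3 − 1.7321·e_1 + 0.5620·e_2 = (-0.6316, 0.4211, 1.0526).

u_3 = (-0.6316, 0.4211, 1.0526)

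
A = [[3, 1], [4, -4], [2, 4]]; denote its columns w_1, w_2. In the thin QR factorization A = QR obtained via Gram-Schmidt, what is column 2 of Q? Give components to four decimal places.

q_2 = (0.2676, -0.5839, 0.7664)

w_1 = (3, 4, 2); ‖w_1‖ = 5.3852, so q_1 = (0.5571, 0.7428, 0.3714).
q_1·w_2 = 0.5571·1 + 0.7428·(-4) + 0.3714·4 = -0.9285.
u_2 = w_2 + 0.9285·q_1 = (1.5172, -3.3103, 4.3448).
‖u_2‖ = 5.6690, so q_2 = (0.2676, -0.5839, 0.7664).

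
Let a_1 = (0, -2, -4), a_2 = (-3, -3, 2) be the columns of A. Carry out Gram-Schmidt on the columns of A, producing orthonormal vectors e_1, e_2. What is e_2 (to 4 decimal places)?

e_1 = a_1/‖a_1‖ = (0, -2, -4)/4.4721 = (0.0000, -0.4472, -0.8944).
r_{12} = e_1·a_2 = -0.4472.
u_2 = a_2 + 0.4472·e_1 = (-3.0000, -3.2000, 1.6000).
‖u_2‖ = 4.6690, so e_2 = (-0.6425, -0.6854, 0.3427).

e_2 = (-0.6425, -0.6854, 0.3427)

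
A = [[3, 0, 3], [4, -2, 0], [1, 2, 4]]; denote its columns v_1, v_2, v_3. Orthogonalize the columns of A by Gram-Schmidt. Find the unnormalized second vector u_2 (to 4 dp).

v_1 = (3, 4, 1); ‖v_1‖ = 5.0990, so e_1 = (0.5883, 0.7845, 0.1961).
e_1·v_2 = 0.5883·0 + 0.7845·(-2) + 0.1961·2 = -1.1767.
u_2 = v_2 + 1.1767·e_1 = (0.6923, -1.0769, 2.2308).

u_2 = (0.6923, -1.0769, 2.2308)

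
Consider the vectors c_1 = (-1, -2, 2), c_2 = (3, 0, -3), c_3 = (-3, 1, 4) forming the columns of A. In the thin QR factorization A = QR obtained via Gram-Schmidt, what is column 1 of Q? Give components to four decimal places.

q_1 = (-0.3333, -0.6667, 0.6667)

c_1 = (-1, -2, 2); ‖c_1‖ = 3.0000, so q_1 = (-0.3333, -0.6667, 0.6667).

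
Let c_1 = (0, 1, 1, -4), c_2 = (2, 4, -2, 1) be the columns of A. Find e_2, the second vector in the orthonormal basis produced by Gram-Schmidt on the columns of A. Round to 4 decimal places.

e_1 = c_1/‖c_1‖ = (0, 1, 1, -4)/4.2426 = (0.0000, 0.2357, 0.2357, -0.9428).
r_{12} = e_1·c_2 = -0.4714.
u_2 = c_2 + 0.4714·e_1 = (2.0000, 4.1111, -1.8889, 0.5556).
‖u_2‖ = 4.9777, so e_2 = (0.4018, 0.8259, -0.3795, 0.1116).

e_2 = (0.4018, 0.8259, -0.3795, 0.1116)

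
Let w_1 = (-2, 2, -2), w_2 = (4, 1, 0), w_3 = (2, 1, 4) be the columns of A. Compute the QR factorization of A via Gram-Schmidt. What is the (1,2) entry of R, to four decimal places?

w_1 = (-2, 2, -2); ‖w_1‖ = 3.4641, so e_1 = (-0.5774, 0.5774, -0.5774).
r_{12} = e_1·w_2 = -1.7321.

r_{12} = -1.7321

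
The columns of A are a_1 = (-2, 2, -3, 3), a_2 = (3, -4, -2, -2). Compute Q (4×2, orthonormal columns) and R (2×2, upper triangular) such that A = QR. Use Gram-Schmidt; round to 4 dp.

e_1 = a_1/‖a_1‖ = (-2, 2, -3, 3)/5.0990 = (-0.3922, 0.3922, -0.5883, 0.5883).
r_{12} = e_1·a_2 = -2.7456.
u_2 = a_2 + 2.7456·e_1 = (1.9231, -2.9231, -3.6154, -0.3846).
‖u_2‖ = 5.0459, so e_2 = (0.3811, -0.5793, -0.7165, -0.0762).

Q = [[-0.3922, 0.3811], [0.3922, -0.5793], [-0.5883, -0.7165], [0.5883, -0.0762]], R = [[5.0990, -2.7456], [0.0000, 5.0459]]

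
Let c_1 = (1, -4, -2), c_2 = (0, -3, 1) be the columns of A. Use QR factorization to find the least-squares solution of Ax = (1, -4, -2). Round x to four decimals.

x = (1.0000, 0.0000)

c_1 = (1, -4, -2); ‖c_1‖ = 4.5826, so e_1 = (0.2182, -0.8729, -0.4364).
e_1·c_2 = 0.2182·0 + (-0.8729)·(-3) + (-0.4364)·1 = 2.1822.
u_2 = c_2 − 2.1822·e_1 = (-0.4762, -1.0952, 1.9524).
‖u_2‖ = 2.2887, so e_2 = (-0.2081, -0.4785, 0.8531).
Qᵀb = (4.5826, 0.0000).
Back-substitute: x_2 = 0.0000/2.2887 = 0.0000.
x_1 = (4.5826 − 2.1822·0.0000)/4.5826 = 1.0000.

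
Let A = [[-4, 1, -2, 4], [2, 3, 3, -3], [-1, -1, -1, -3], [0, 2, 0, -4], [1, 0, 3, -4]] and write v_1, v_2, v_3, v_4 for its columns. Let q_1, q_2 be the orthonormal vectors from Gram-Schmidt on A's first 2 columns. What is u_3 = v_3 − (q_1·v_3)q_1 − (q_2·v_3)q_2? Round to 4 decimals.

v_1 = (-4, 2, -1, 0, 1); ‖v_1‖ = 4.6904, so q_1 = (-0.8528, 0.4264, -0.2132, 0.0000, 0.2132).
q_1·v_2 = (-0.8528)·1 + 0.4264·3 + (-0.2132)·(-1) + 0.0000·2 + 0.2132·0 = 0.6396.
u_2 = v_2 − 0.6396·q_1 = (1.5455, 2.7273, -0.8636, 2.0000, -0.1364).
‖u_2‖ = 3.8198, so q_2 = (0.4046, 0.7140, -0.2261, 0.5236, -0.0357).
q_1·v_3 = (-0.8528)·(-2) + 0.4264·3 + (-0.2132)·(-1) + 0.0000·0 + 0.2132·3 = 3.8376; q_2·v_3 = 0.4046·(-2) + 0.7140·3 + (-0.2261)·(-1) + 0.5236·0 + (-0.0357)·3 = 1.4518.
u_3 = v_3 − 3.8376·q_1 − 1.4518·q_2 = (0.6854, 0.3271, 0.1464, -0.7601, 2.2336).

u_3 = (0.6854, 0.3271, 0.1464, -0.7601, 2.2336)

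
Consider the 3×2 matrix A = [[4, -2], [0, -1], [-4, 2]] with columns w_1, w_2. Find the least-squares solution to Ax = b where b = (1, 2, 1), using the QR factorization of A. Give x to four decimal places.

x = (-1.0000, -2.0000)

w_1 = (4, 0, -4); ‖w_1‖ = 5.6569, so q_1 = (0.7071, 0.0000, -0.7071).
q_1·w_2 = 0.7071·(-2) + 0.0000·(-1) + (-0.7071)·2 = -2.8284.
u_2 = w_2 + 2.8284·q_1 = (0.0000, -1.0000, 0.0000).
‖u_2‖ = 1.0000, so q_2 = (0.0000, -1.0000, 0.0000).
Qᵀb = (0.0000, -2.0000).
Back-substitute: x_2 = -2.0000/1.0000 = -2.0000.
x_1 = (0.0000 + 2.8284·(-2.0000))/5.6569 = -1.0000.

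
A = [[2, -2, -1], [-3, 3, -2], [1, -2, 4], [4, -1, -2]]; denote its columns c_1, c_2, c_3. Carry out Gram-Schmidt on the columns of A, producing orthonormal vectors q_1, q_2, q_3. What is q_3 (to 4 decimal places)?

q_3 = (-0.7765, -0.0545, 0.5955, 0.1985)

q_1 = c_1/‖c_1‖ = (2, -3, 1, 4)/5.4772 = (0.3651, -0.5477, 0.1826, 0.7303).
r_{12} = q_1·c_2 = -3.4689.
u_2 = c_2 + 3.4689·q_1 = (-0.7333, 1.1000, -1.3667, 1.5333).
‖u_2‖ = 2.4427, so q_2 = (-0.3002, 0.4503, -0.5595, 0.6277).
r_{13} = q_1·c_3 = 0.0000; r_{23} = q_2·c_3 = -4.0939.
u_3 = c_3 + 0.0000·q_1 + 4.0939·q_2 = (-2.2291, -0.1564, 1.7095, 0.5698).
‖u_3‖ = 2.8706, so q_3 = (-0.7765, -0.0545, 0.5955, 0.1985).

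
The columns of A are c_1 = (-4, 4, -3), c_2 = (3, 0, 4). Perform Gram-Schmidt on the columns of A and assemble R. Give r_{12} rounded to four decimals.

r_{12} = -3.7482

c_1 = (-4, 4, -3); ‖c_1‖ = 6.4031, so e_1 = (-0.6247, 0.6247, -0.4685).
r_{12} = e_1·c_2 = -3.7482.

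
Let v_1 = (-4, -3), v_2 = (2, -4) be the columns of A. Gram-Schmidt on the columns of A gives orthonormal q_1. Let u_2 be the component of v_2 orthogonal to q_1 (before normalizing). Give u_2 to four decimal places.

q_1 = v_1/‖v_1‖ = (-4, -3)/5.0000 = (-0.8000, -0.6000).
r_{12} = q_1·v_2 = 0.8000.
u_2 = v_2 − 0.8000·q_1 = (2.6400, -3.5200).

u_2 = (2.6400, -3.5200)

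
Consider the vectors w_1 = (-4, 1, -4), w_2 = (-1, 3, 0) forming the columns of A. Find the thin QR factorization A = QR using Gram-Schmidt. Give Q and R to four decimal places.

Q = [[-0.6963, -0.0519], [0.1741, 0.9554], [-0.6963, 0.2908]], R = [[5.7446, 1.2185], [0.0000, 2.9181]]

w_1 = (-4, 1, -4); ‖w_1‖ = 5.7446, so q_1 = (-0.6963, 0.1741, -0.6963).
q_1·w_2 = (-0.6963)·(-1) + 0.1741·3 + (-0.6963)·0 = 1.2185.
u_2 = w_2 − 1.2185·q_1 = (-0.1515, 2.7879, 0.8485).
‖u_2‖ = 2.9181, so q_2 = (-0.0519, 0.9554, 0.2908).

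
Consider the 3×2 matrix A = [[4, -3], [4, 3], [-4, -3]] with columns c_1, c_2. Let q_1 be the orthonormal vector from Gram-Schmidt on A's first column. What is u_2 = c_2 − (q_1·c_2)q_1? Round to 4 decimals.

q_1 = c_1/‖c_1‖ = (4, 4, -4)/6.9282 = (0.5774, 0.5774, -0.5774).
r_{12} = q_1·c_2 = 1.7321.
u_2 = c_2 − 1.7321·q_1 = (-4.0000, 2.0000, -2.0000).

u_2 = (-4.0000, 2.0000, -2.0000)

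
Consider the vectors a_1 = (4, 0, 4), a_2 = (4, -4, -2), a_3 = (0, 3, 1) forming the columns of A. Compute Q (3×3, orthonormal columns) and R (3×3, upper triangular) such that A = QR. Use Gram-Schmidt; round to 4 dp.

Q = [[0.7071, 0.5145, 0.4851], [0.0000, -0.6860, 0.7276], [0.7071, -0.5145, -0.4851]], R = [[5.6569, 1.4142, 0.7071], [0.0000, 5.8310, -2.5725], [0.0000, 0.0000, 1.6977]]

a_1 = (4, 0, 4); ‖a_1‖ = 5.6569, so e_1 = (0.7071, 0.0000, 0.7071).
e_1·a_2 = 0.7071·4 + 0.0000·(-4) + 0.7071·(-2) = 1.4142.
u_2 = a_2 − 1.4142·e_1 = (3.0000, -4.0000, -3.0000).
‖u_2‖ = 5.8310, so e_2 = (0.5145, -0.6860, -0.5145).
e_1·a_3 = 0.7071·0 + 0.0000·3 + 0.7071·1 = 0.7071; e_2·a_3 = 0.5145·0 + (-0.6860)·3 + (-0.5145)·1 = -2.5725.
u_3 = a_3 − 0.7071·e_1 + 2.5725·e_2 = (0.8235, 1.2353, -0.8235).
‖u_3‖ = 1.6977, so e_3 = (0.4851, 0.7276, -0.4851).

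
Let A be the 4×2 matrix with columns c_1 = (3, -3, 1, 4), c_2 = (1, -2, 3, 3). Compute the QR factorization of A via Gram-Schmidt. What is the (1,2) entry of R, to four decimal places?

r_{12} = 4.0567

c_1 = (3, -3, 1, 4); ‖c_1‖ = 5.9161, so q_1 = (0.5071, -0.5071, 0.1690, 0.6761).
r_{12} = q_1·c_2 = 4.0567.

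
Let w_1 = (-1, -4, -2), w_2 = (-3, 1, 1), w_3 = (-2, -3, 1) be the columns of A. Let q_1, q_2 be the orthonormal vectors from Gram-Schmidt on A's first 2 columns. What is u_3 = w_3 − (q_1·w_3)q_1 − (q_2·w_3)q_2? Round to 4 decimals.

w_1 = (-1, -4, -2); ‖w_1‖ = 4.5826, so q_1 = (-0.2182, -0.8729, -0.4364).
q_1·w_2 = (-0.2182)·(-3) + (-0.8729)·1 + (-0.4364)·1 = -0.6547.
u_2 = w_2 + 0.6547·q_1 = (-3.1429, 0.4286, 0.7143).
‖u_2‖ = 3.2514, so q_2 = (-0.9666, 0.1318, 0.2197).
q_1·w_3 = (-0.2182)·(-2) + (-0.8729)·(-3) + (-0.4364)·1 = 2.6186; q_2·w_3 = (-0.9666)·(-2) + 0.1318·(-3) + 0.2197·1 = 1.7575.
u_3 = w_3 − 2.6186·q_1 − 1.7575·q_2 = (0.2703, -0.9459, 1.7568).

u_3 = (0.2703, -0.9459, 1.7568)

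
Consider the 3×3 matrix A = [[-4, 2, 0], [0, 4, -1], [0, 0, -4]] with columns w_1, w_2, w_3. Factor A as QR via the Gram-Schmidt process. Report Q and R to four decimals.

Q = [[-1.0000, 0.0000, 0.0000], [0.0000, 1.0000, 0.0000], [0.0000, 0.0000, -1.0000]], R = [[4.0000, -2.0000, 0.0000], [0.0000, 4.0000, -1.0000], [0.0000, 0.0000, 4.0000]]

e_1 = w_1/‖w_1‖ = (-4, 0, 0)/4.0000 = (-1.0000, 0.0000, 0.0000).
r_{12} = e_1·w_2 = -2.0000.
u_2 = w_2 + 2.0000·e_1 = (0.0000, 4.0000, 0.0000).
‖u_2‖ = 4.0000, so e_2 = (0.0000, 1.0000, 0.0000).
r_{13} = e_1·w_3 = 0.0000; r_{23} = e_2·w_3 = -1.0000.
u_3 = w_3 + 0.0000·e_1 + 1.0000·e_2 = (0.0000, 0.0000, -4.0000).
‖u_3‖ = 4.0000, so e_3 = (0.0000, 0.0000, -1.0000).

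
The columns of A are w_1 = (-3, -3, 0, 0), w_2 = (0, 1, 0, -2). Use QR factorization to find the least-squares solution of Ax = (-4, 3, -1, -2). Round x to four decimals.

x = (0.4444, 1.6667)

w_1 = (-3, -3, 0, 0); ‖w_1‖ = 4.2426, so e_1 = (-0.7071, -0.7071, 0.0000, 0.0000).
e_1·w_2 = (-0.7071)·0 + (-0.7071)·1 + 0.0000·0 + 0.0000·(-2) = -0.7071.
u_2 = w_2 + 0.7071·e_1 = (-0.5000, 0.5000, 0.0000, -2.0000).
‖u_2‖ = 2.1213, so e_2 = (-0.2357, 0.2357, 0.0000, -0.9428).
Qᵀb = (0.7071, 3.5355).
Back-substitute: x_2 = 3.5355/2.1213 = 1.6667.
x_1 = (0.7071 + 0.7071·1.6667)/4.2426 = 0.4444.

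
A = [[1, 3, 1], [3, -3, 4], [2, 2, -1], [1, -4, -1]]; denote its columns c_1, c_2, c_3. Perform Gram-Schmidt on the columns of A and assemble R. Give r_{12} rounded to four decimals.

r_{12} = -1.5492

c_1 = (1, 3, 2, 1); ‖c_1‖ = 3.8730, so q_1 = (0.2582, 0.7746, 0.5164, 0.2582).
r_{12} = q_1·c_2 = -1.5492.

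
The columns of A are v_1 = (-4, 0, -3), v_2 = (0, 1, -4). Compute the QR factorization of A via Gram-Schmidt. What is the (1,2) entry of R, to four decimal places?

r_{12} = 2.4000

v_1 = (-4, 0, -3); ‖v_1‖ = 5.0000, so e_1 = (-0.8000, 0.0000, -0.6000).
r_{12} = e_1·v_2 = 2.4000.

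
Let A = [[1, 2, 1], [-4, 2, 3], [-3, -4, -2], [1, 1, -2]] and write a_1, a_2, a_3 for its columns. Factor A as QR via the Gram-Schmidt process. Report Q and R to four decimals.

e_1 = a_1/‖a_1‖ = (1, -4, -3, 1)/5.1962 = (0.1925, -0.7698, -0.5774, 0.1925).
r_{12} = e_1·a_2 = 1.3472.
u_2 = a_2 − 1.3472·e_1 = (1.7407, 3.0370, -3.2222, 0.7407).
‖u_2‖ = 4.8151, so e_2 = (0.3615, 0.6307, -0.6692, 0.1538).
r_{13} = e_1·a_3 = -1.3472; r_{23} = e_2·a_3 = 3.2844.
u_3 = a_3 + 1.3472·e_1 − 3.2844·e_2 = (0.0719, -0.1086, -0.5799, -2.2460).
‖u_3‖ = 2.3233, so e_3 = (0.0309, -0.0468, -0.2496, -0.9667).

Q = [[0.1925, 0.3615, 0.0309], [-0.7698, 0.6307, -0.0468], [-0.5774, -0.6692, -0.2496], [0.1925, 0.1538, -0.9667]], R = [[5.1962, 1.3472, -1.3472], [0.0000, 4.8151, 3.2844], [0.0000, 0.0000, 2.3233]]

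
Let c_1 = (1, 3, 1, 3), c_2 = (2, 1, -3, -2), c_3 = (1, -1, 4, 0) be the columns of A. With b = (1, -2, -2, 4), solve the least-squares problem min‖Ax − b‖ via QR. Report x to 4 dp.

x = (0.2257, -0.3927, -0.5428)

e_1 = c_1/‖c_1‖ = (1, 3, 1, 3)/4.4721 = (0.2236, 0.6708, 0.2236, 0.6708).
r_{12} = e_1·c_2 = -0.8944.
u_2 = c_2 + 0.8944·e_1 = (2.2000, 1.6000, -2.8000, -1.4000).
‖u_2‖ = 4.1473, so e_2 = (0.5305, 0.3858, -0.6751, -0.3376).
r_{13} = e_1·c_3 = 0.4472; r_{23} = e_2·c_3 = -2.5559.
u_3 = c_3 − 0.4472·e_1 + 2.5559·e_2 = (2.2558, -0.3140, 2.1744, -1.1628).
‖u_3‖ = 3.3567, so e_3 = (0.6720, -0.0935, 0.6478, -0.3464).
Qᵀb = (1.1180, -0.2411, -1.8221).
Back-substitute: x_3 = -1.8221/3.3567 = -0.5428.
x_2 = (-0.2411 + 2.5559·(-0.5428))/4.1473 = -0.3927.
x_1 = (1.1180 + 0.8944·(-0.3927) − 0.4472·(-0.5428))/4.4721 = 0.2257.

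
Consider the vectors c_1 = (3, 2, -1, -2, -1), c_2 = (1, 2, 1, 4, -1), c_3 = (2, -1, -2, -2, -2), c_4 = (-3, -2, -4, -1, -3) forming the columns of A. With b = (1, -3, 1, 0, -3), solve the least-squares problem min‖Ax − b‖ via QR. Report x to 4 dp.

c_1 = (3, 2, -1, -2, -1); ‖c_1‖ = 4.3589, so e_1 = (0.6882, 0.4588, -0.2294, -0.4588, -0.2294).
e_1·c_2 = 0.6882·1 + 0.4588·2 + (-0.2294)·1 + (-0.4588)·4 + (-0.2294)·(-1) = -0.2294.
u_2 = c_2 + 0.2294·e_1 = (1.1579, 2.1053, 0.9474, 3.8947, -1.0526).
‖u_2‖ = 4.7903, so e_2 = (0.2417, 0.4395, 0.1978, 0.8130, -0.2197).
e_1·c_3 = 0.6882·2 + 0.4588·(-1) + (-0.2294)·(-2) + (-0.4588)·(-2) + (-0.2294)·(-2) = 2.7530; e_2·c_3 = 0.2417·2 + 0.4395·(-1) + 0.1978·(-2) + 0.8130·(-2) + (-0.2197)·(-2) = -1.5382.
u_3 = c_3 − 2.7530·e_1 + 1.5382·e_2 = (0.4771, -1.5872, -1.0642, 0.5138, -1.7064).
‖u_3‖ = 2.6561, so e_3 = (0.1796, -0.5975, -0.4007, 0.1934, -0.6424).
e_1·c_4 = 0.6882·(-3) + 0.4588·(-2) + (-0.2294)·(-4) + (-0.4588)·(-1) + (-0.2294)·(-3) = -0.9177; e_2·c_4 = 0.2417·(-3) + 0.4395·(-2) + 0.1978·(-4) + 0.8130·(-1) + (-0.2197)·(-3) = -2.5490; e_3·c_4 = 0.1796·(-3) + (-0.5975)·(-2) + (-0.4007)·(-4) + 0.1934·(-1) + (-0.6424)·(-3) = 3.9928.
u_4 = c_4 + 0.9177·e_1 + 2.5490·e_2 − 3.9928·e_3 = (-2.4694, 1.9272, -2.1066, -0.1209, -1.2055).
‖u_4‖ = 3.9646, so e_4 = (-0.6229, 0.4861, -0.5314, -0.0305, -0.3041).
Qᵀb = (-0.2294, -0.2197, 3.4989, -1.7004).
Back-substitute: x_4 = -1.7004/3.9646 = -0.4289.
x_3 = (3.4989 − 3.9928·(-0.4289))/2.6561 = 1.9620.
x_2 = (-0.2197 + 1.5382·1.9620 + 2.5490·(-0.4289))/4.7903 = 0.3559.
x_1 = (-0.2294 + 0.2294·0.3559 − 2.7530·1.9620 + 0.9177·(-0.4289))/4.3589 = -1.3634.

x = (-1.3634, 0.3559, 1.9620, -0.4289)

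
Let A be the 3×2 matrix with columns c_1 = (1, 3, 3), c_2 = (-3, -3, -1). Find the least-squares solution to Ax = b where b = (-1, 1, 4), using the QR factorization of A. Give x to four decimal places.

c_1 = (1, 3, 3); ‖c_1‖ = 4.3589, so e_1 = (0.2294, 0.6882, 0.6882).
e_1·c_2 = 0.2294·(-3) + 0.6882·(-3) + 0.6882·(-1) = -3.4412.
u_2 = c_2 + 3.4412·e_1 = (-2.2105, -0.6316, 1.3684).
‖u_2‖ = 2.6754, so e_2 = (-0.8262, -0.2361, 0.5115).
Qᵀb = (3.2118, 2.6361).
Back-substitute: x_2 = 2.6361/2.6754 = 0.9853.
x_1 = (3.2118 + 3.4412·0.9853)/4.3589 = 1.5147.

x = (1.5147, 0.9853)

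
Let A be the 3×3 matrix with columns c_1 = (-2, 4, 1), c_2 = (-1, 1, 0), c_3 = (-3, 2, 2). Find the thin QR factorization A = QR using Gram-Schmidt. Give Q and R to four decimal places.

q_1 = c_1/‖c_1‖ = (-2, 4, 1)/4.5826 = (-0.4364, 0.8729, 0.2182).
r_{12} = q_1·c_2 = 1.3093.
u_2 = c_2 − 1.3093·q_1 = (-0.4286, -0.1429, -0.2857).
‖u_2‖ = 0.5345, so q_2 = (-0.8018, -0.2673, -0.5345).
r_{13} = q_1·c_3 = 3.4915; r_{23} = q_2·c_3 = 0.8018.
u_3 = c_3 − 3.4915·q_1 − 0.8018·q_2 = (-0.8333, -0.8333, 1.6667).
‖u_3‖ = 2.0412, so q_3 = (-0.4082, -0.4082, 0.8165).

Q = [[-0.4364, -0.8018, -0.4082], [0.8729, -0.2673, -0.4082], [0.2182, -0.5345, 0.8165]], R = [[4.5826, 1.3093, 3.4915], [0.0000, 0.5345, 0.8018], [0.0000, 0.0000, 2.0412]]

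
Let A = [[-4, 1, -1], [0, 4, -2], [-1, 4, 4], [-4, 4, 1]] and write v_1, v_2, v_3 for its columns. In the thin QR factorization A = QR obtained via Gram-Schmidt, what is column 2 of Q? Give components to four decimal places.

q_1 = v_1/‖v_1‖ = (-4, 0, -1, -4)/5.7446 = (-0.6963, 0.0000, -0.1741, -0.6963).
r_{12} = q_1·v_2 = -4.1779.
u_2 = v_2 + 4.1779·q_1 = (-1.9091, 4.0000, 3.2727, 1.0909).
‖u_2‖ = 5.6165, so q_2 = (-0.3399, 0.7122, 0.5827, 0.1942).

q_2 = (-0.3399, 0.7122, 0.5827, 0.1942)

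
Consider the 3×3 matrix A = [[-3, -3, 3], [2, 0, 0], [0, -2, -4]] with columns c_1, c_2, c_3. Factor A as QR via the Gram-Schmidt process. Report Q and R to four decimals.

Q = [[-0.8321, -0.3548, 0.4264], [0.5547, -0.5322, 0.6396], [0.0000, -0.7687, -0.6396]], R = [[3.6056, 2.4962, -2.4962], [0.0000, 2.6018, 2.0105], [0.0000, 0.0000, 3.8376]]

c_1 = (-3, 2, 0); ‖c_1‖ = 3.6056, so e_1 = (-0.8321, 0.5547, 0.0000).
e_1·c_2 = (-0.8321)·(-3) + 0.5547·0 + 0.0000·(-2) = 2.4962.
u_2 = c_2 − 2.4962·e_1 = (-0.9231, -1.3846, -2.0000).
‖u_2‖ = 2.6018, so e_2 = (-0.3548, -0.5322, -0.7687).
e_1·c_3 = (-0.8321)·3 + 0.5547·0 + 0.0000·(-4) = -2.4962; e_2·c_3 = (-0.3548)·3 + (-0.5322)·0 + (-0.7687)·(-4) = 2.0105.
u_3 = c_3 + 2.4962·e_1 − 2.0105·e_2 = (1.6364, 2.4545, -2.4545).
‖u_3‖ = 3.8376, so e_3 = (0.4264, 0.6396, -0.6396).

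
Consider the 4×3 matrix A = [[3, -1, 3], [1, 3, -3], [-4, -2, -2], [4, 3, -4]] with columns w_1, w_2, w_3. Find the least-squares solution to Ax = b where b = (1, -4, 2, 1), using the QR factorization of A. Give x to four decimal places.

w_1 = (3, 1, -4, 4); ‖w_1‖ = 6.4807, so e_1 = (0.4629, 0.1543, -0.6172, 0.6172).
e_1·w_2 = 0.4629·(-1) + 0.1543·3 + (-0.6172)·(-2) + 0.6172·3 = 3.0861.
u_2 = w_2 − 3.0861·e_1 = (-2.4286, 2.5238, -0.0952, 1.0952).
‖u_2‖ = 3.6710, so e_2 = (-0.6616, 0.6875, -0.0259, 0.2983).
e_1·w_3 = 0.4629·3 + 0.1543·(-3) + (-0.6172)·(-2) + 0.6172·(-4) = -0.3086; e_2·w_3 = (-0.6616)·3 + 0.6875·(-3) + (-0.0259)·(-2) + 0.2983·(-4) = -5.1887.
u_3 = w_3 + 0.3086·e_1 + 5.1887·e_2 = (-0.2898, 0.6148, -2.3251, -2.2615).
‖u_3‖ = 3.3140, so e_3 = (-0.0874, 0.1855, -0.7016, -0.6824).
Qᵀb = (-0.7715, -3.1651, -2.9152).
Back-substitute: x_3 = -2.9152/3.3140 = -0.8797.
x_2 = (-3.1651 + 5.1887·(-0.8797))/3.6710 = -2.1055.
x_1 = (-0.7715 − 3.0861·(-2.1055) + 0.3086·(-0.8797))/6.4807 = 0.8417.

x = (0.8417, -2.1055, -0.8797)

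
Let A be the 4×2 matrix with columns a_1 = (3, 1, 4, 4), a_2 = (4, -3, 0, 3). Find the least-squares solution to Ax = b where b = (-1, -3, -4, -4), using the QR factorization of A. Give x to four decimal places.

x = (-1.1601, 0.5106)

e_1 = a_1/‖a_1‖ = (3, 1, 4, 4)/6.4807 = (0.4629, 0.1543, 0.6172, 0.6172).
r_{12} = e_1·a_2 = 3.2404.
u_2 = a_2 − 3.2404·e_1 = (2.5000, -3.5000, -2.0000, 1.0000).
‖u_2‖ = 4.8477, so e_2 = (0.5157, -0.7220, -0.4126, 0.2063).
Qᵀb = (-5.8635, 2.4754).
Back-substitute: x_2 = 2.4754/4.8477 = 0.5106.
x_1 = (-5.8635 − 3.2404·0.5106)/6.4807 = -1.1601.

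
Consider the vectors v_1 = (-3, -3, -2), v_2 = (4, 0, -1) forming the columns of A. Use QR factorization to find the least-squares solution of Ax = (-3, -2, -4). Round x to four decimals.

v_1 = (-3, -3, -2); ‖v_1‖ = 4.6904, so e_1 = (-0.6396, -0.6396, -0.4264).
e_1·v_2 = (-0.6396)·4 + (-0.6396)·0 + (-0.4264)·(-1) = -2.1320.
u_2 = v_2 + 2.1320·e_1 = (2.6364, -1.3636, -1.9091).
‖u_2‖ = 3.5291, so e_2 = (0.7470, -0.3864, -0.5410).
Qᵀb = (4.9036, 0.6955).
Back-substitute: x_2 = 0.6955/3.5291 = 0.1971.
x_1 = (4.9036 + 2.1320·0.1971)/4.6904 = 1.1350.

x = (1.1350, 0.1971)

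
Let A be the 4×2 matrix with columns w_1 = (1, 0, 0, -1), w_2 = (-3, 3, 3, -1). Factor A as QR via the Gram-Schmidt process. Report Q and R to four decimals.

Q = [[0.7071, -0.3922], [0.0000, 0.5883], [0.0000, 0.5883], [-0.7071, -0.3922]], R = [[1.4142, -1.4142], [0.0000, 5.0990]]

w_1 = (1, 0, 0, -1); ‖w_1‖ = 1.4142, so e_1 = (0.7071, 0.0000, 0.0000, -0.7071).
e_1·w_2 = 0.7071·(-3) + 0.0000·3 + 0.0000·3 + (-0.7071)·(-1) = -1.4142.
u_2 = w_2 + 1.4142·e_1 = (-2.0000, 3.0000, 3.0000, -2.0000).
‖u_2‖ = 5.0990, so e_2 = (-0.3922, 0.5883, 0.5883, -0.3922).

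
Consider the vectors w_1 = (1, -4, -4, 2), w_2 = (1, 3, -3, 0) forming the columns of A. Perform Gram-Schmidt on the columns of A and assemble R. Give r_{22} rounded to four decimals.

r_{22} = 4.3558

q_1 = w_1/‖w_1‖ = (1, -4, -4, 2)/6.0828 = (0.1644, -0.6576, -0.6576, 0.3288).
r_{12} = q_1·w_2 = 0.1644.
u_2 = w_2 − 0.1644·q_1 = (0.9730, 3.1081, -2.8919, -0.0541).
r_{22} = ‖u_2‖ = 4.3558.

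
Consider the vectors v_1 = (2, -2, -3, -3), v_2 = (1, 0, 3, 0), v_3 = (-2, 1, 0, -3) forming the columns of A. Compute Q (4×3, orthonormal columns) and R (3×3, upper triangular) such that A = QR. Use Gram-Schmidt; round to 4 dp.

Q = [[0.3922, 0.5400, -0.5461], [-0.3922, -0.1890, 0.3137], [-0.5883, 0.7696, 0.1820], [-0.5883, -0.2835, -0.7552]], R = [[5.0990, -1.3728, 0.5883], [0.0000, 2.8488, -0.4185], [0.0000, 0.0000, 3.6713]]

v_1 = (2, -2, -3, -3); ‖v_1‖ = 5.0990, so q_1 = (0.3922, -0.3922, -0.5883, -0.5883).
q_1·v_2 = 0.3922·1 + (-0.3922)·0 + (-0.5883)·3 + (-0.5883)·0 = -1.3728.
u_2 = v_2 + 1.3728·q_1 = (1.5385, -0.5385, 2.1923, -0.8077).
‖u_2‖ = 2.8488, so q_2 = (0.5400, -0.1890, 0.7696, -0.2835).
q_1·v_3 = 0.3922·(-2) + (-0.3922)·1 + (-0.5883)·0 + (-0.5883)·(-3) = 0.5883; q_2·v_3 = 0.5400·(-2) + (-0.1890)·1 + 0.7696·0 + (-0.2835)·(-3) = -0.4185.
u_3 = v_3 − 0.5883·q_1 + 0.4185·q_2 = (-2.0047, 1.1517, 0.6682, -2.7725).
‖u_3‖ = 3.6713, so q_3 = (-0.5461, 0.3137, 0.1820, -0.7552).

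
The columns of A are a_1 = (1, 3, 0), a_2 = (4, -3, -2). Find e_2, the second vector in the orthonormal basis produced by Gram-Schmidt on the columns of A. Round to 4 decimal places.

a_1 = (1, 3, 0); ‖a_1‖ = 3.1623, so e_1 = (0.3162, 0.9487, 0.0000).
e_1·a_2 = 0.3162·4 + 0.9487·(-3) + 0.0000·(-2) = -1.5811.
u_2 = a_2 + 1.5811·e_1 = (4.5000, -1.5000, -2.0000).
‖u_2‖ = 5.1478, so e_2 = (0.8742, -0.2914, -0.3885).

e_2 = (0.8742, -0.2914, -0.3885)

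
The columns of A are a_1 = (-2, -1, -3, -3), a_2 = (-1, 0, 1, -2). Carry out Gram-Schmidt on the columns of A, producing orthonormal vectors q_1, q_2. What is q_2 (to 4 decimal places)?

q_2 = (-0.2550, 0.0981, 0.7454, -0.6081)

q_1 = a_1/‖a_1‖ = (-2, -1, -3, -3)/4.7958 = (-0.4170, -0.2085, -0.6255, -0.6255).
r_{12} = q_1·a_2 = 1.0426.
u_2 = a_2 − 1.0426·q_1 = (-0.5652, 0.2174, 1.6522, -1.3478).
‖u_2‖ = 2.2165, so q_2 = (-0.2550, 0.0981, 0.7454, -0.6081).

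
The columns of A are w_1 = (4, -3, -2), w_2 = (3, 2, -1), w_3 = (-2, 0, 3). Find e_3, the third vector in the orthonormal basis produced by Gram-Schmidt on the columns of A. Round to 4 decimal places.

e_1 = w_1/‖w_1‖ = (4, -3, -2)/5.3852 = (0.7428, -0.5571, -0.3714).
r_{12} = e_1·w_2 = 1.4856.
u_2 = w_2 − 1.4856·e_1 = (1.8966, 2.8276, -0.4483).
‖u_2‖ = 3.4341, so e_2 = (0.5523, 0.8234, -0.1305).
r_{13} = e_1·w_3 = -2.5997; r_{23} = e_2·w_3 = -1.4961.
u_3 = w_3 + 2.5997·e_1 + 1.4961·e_2 = (0.7573, -0.2164, 1.8392).
‖u_3‖ = 2.0007, so e_3 = (0.3785, -0.1081, 0.9193).

e_3 = (0.3785, -0.1081, 0.9193)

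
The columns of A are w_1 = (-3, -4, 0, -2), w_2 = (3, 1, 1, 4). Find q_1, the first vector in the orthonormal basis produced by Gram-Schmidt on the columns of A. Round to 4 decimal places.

w_1 = (-3, -4, 0, -2); ‖w_1‖ = 5.3852, so q_1 = (-0.5571, -0.7428, 0.0000, -0.3714).

q_1 = (-0.5571, -0.7428, 0.0000, -0.3714)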